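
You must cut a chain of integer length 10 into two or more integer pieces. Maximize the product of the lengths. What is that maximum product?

36

Fill g[k] for k=2..10: at each k try every first piece i and multiply by the better of (k−i) uncut or g[k−i].
Small cases: g[2]=1.
g[3] = 1×max(2,1) = 1×2 = 2
g[4] = 2×max(2,1) = 2×2 = 4
g[5] = 2×max(3,2) = 2×3 = 6
g[6] = 3×max(3,2) = 3×3 = 9
g[7] = 2×max(5,6) = 2×6 = 12
g[8] = 2×max(6,9) = 2×9 = 18
g[9] = 3×max(6,9) = 3×9 = 27
g[10] = 2×max(8,18) = 2×18 = 36
One optimal split: 3 + 3 + 2 + 2; product 3×3×2×2 = 36.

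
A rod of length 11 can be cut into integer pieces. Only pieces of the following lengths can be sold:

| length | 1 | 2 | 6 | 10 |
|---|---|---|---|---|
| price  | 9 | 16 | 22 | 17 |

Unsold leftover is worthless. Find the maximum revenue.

99

Let f[k] be the best obtainable value from length k. For each k, try every first piece i and keep the best of price[i] + f[k−i].
f[1] = 9
f[2] = max(9+9, 16+0) = 18
f[3] = max(9+18, 16+9) = 27
f[4] = max(9+27, 16+18) = 36
f[5] = max(9+36, 16+27) = 45
f[6] = max(9+45, 16+36, 22+0) = 54
f[7] = max(9+54, 16+45, 22+9) = 63
f[8] = max(9+63, 16+54, 22+18) = 72
f[9] = max(9+72, 16+63, 22+27) = 81
f[10] = max(9+81, 16+72, 22+36, 17+0) = 90
f[11] = max(9+90, 16+81, 22+45, 17+9) = 99
One optimal cutting: 1 + 1 + 1 + 1 + 1 + 1 + 1 + 1 + 1 + 1 + 1 → 99.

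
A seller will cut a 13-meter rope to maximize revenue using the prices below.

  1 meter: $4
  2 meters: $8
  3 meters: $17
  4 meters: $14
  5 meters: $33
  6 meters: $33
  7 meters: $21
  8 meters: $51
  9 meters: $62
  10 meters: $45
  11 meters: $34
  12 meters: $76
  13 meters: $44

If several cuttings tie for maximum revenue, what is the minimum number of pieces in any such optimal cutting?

Let r[k] be the best obtainable value from length k. For each k, try every first piece i and keep the best of price[i] + r[k−i].
r[1] = 4
r[2] = max(4+4, 8+0) = 8
r[3] = max(4+8, 8+4, 17+0) = 17
r[4] = max(4+17, 8+8, 17+4, 14+0) = 21
r[5] = max(4+21, 8+17, 17+8, 14+4, 33+0) = 33
r[6] = max(4+33, 8+21, 17+17, 14+8, 33+4, 33+0) = 37
r[7] = max(4+37, 8+33, 17+21, …, 33+4, 21+0) = 41
r[8] = max(4+41, 8+37, 17+33, …, 21+4, 51+0) = 51
r[9] = max(4+51, 8+41, 17+37, …, 51+4, 62+0) = 62
r[10] = max(4+62, 8+51, 17+41, …, 62+4, 45+0) = 66
r[11] = max(4+66, 8+62, 17+51, …, 45+4, 34+0) = 70
r[12] = max(4+70, 8+66, 17+62, …, 34+4, 76+0) = 79
r[13] = max(4+79, 8+70, 17+66, …, 76+4, 44+0) = 84
Maximum revenue is $84.
Now minimize piece count subject to staying optimal: for each k, pieces[k] = 1 + min over i with p[i]+r[k−i]=r[k] of pieces[k−i].
pieces[10] = 2
pieces[11] = 2
pieces[12] = 2
pieces[13] = 2

2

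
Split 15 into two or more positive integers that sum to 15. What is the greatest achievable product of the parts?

Let m[k] be the best product for length k (with at least one cut). For each first piece i, the rest contributes max(k−i, m[k−i]).
m[2] = 1·max(1,0) = 1·1 = 1
m[3] = 1·max(2,1) = 1·2 = 2
m[4] = 2·max(2,1) = 2·2 = 4
m[5] = 2·max(3,2) = 2·3 = 6
m[6] = 3·max(3,2) = 3·3 = 9
m[7] = 2·max(5,6) = 2·6 = 12
m[8] = 2·max(6,9) = 2·9 = 18
m[9] = 3·max(6,9) = 3·9 = 27
m[10] = 2·max(8,18) = 2·18 = 36
m[11] = 2·max(9,27) = 2·27 = 54
m[12] = 3·max(9,27) = 3·27 = 81
m[13] = 2·max(11,54) = 2·54 = 108
m[14] = 2·max(12,81) = 2·81 = 162
m[15] = 3·max(12,81) = 3·81 = 243
One optimal split: 3 + 3 + 3 + 3 + 3; product 3·3·3·3·3 = 243.

243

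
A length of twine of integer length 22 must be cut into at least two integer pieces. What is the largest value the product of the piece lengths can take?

Let f[k] be the best product for length k (with at least one cut). For each first piece i, the rest contributes max(k−i, f[k−i]).
Small cases: f[2]=1, f[3]=2, f[4]=4, f[5]=6, f[6]=9, f[7]=12, f[8]=18, f[9]=27, f[10]=36, f[11]=54, f[12]=81, f[13]=108, f[14]=162, f[15]=243, f[16]=324.
f[17] = max(1×324, 2×243, 3×162, …, 15×2, 16×1) = 486
f[18] = max(1×486, 2×324, 3×243, …, 16×2, 17×1) = 729
f[19] = max(1×729, 2×486, 3×324, …, 17×2, 18×1) = 972
f[20] = max(1×972, 2×729, 3×486, …, 18×2, 19×1) = 1458
f[21] = max(1×1458, 2×972, 3×729, …, 19×2, 20×1) = 2187
f[22] = max(1×2187, 2×1458, 3×972, …, 20×2, 21×1) = 2916
One optimal split: 3 + 3 + 3 + 3 + 3 + 3 + 2 + 2; product 3×3×3×3×3×3×2×2 = 2916.

2916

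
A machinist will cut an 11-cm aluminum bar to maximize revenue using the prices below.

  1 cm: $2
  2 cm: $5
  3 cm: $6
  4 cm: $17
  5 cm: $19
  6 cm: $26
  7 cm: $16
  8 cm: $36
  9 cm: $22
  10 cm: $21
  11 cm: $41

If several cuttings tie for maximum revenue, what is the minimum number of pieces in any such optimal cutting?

2

Consider every possible first cut. r[k] is the best of p[i]+r[k−i] over all sellable i≤k.
r[1] = 2
r[2] = 5
r[3] = 7  (first piece 1, then r[2]=5)
r[4] = 17
r[5] = 19  (first piece 1, then r[4]=17)
r[6] = 26
r[7] = 28  (first piece 1, then r[6]=26)
r[8] = 36
r[9] = 38  (first piece 1, then r[8]=36)
r[10] = 43  (first piece 4, then r[6]=26)
r[11] = 45  (first piece 1, then r[10]=43)
Maximum revenue is $45.
Now minimize piece count subject to staying optimal: for each k, pieces[k] = 1 + min over i with p[i]+r[k−i]=r[k] of pieces[k−i].
pieces[8] = 1
pieces[9] = 2
pieces[10] = 2
pieces[11] = 2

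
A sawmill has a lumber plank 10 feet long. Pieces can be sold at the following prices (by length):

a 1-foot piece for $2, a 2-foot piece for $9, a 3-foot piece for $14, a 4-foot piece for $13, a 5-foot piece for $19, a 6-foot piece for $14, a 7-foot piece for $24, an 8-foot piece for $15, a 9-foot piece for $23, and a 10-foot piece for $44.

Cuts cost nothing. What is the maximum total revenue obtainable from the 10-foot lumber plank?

Let v[k] be the best obtainable value from length k. For each k, try every first piece i and keep the best of price[i] + v[k−i].
v[1] = 2
v[2] = max(2+2, 9+0) = 9
v[3] = max(2+9, 9+2, 14+0) = 14
v[4] = max(2+14, 9+9, 14+2, 13+0) = 18
v[5] = max(2+18, 9+14, 14+9, 13+2, 19+0) = 23
v[6] = max(2+23, 9+18, 14+14, 13+9, 19+2, 14+0) = 28
v[7] = max(2+28, 9+23, 14+18, …, 14+2, 24+0) = 32
v[8] = max(2+32, 9+28, 14+23, …, 24+2, 15+0) = 37
v[9] = max(2+37, 9+32, 14+28, …, 15+2, 23+0) = 42
v[10] = max(2+42, 9+37, 14+32, …, 23+2, 44+0) = 46
One optimal cutting: 3 + 3 + 2 + 2 → $14 + $14 + $9 + $9 = $46.

46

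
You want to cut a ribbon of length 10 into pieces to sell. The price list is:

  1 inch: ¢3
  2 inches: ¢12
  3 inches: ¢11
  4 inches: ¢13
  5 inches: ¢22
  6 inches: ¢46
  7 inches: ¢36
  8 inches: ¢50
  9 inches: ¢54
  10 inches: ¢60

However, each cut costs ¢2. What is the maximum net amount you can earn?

Build net[k] bottom-up: net[k] = max over allowed piece i of (p[i] + net[k−i]) − 2 per cut.
net[1] = 3
net[2] = max(3+3-2, 12+0) = 12
net[3] = max(3+12-2, 12+3-2, 11+0) = 13
net[4] = max(3+13-2, 12+12-2, 11+3-2, 13+0) = 22
net[5] = max(3+22-2, 12+13-2, 11+12-2, 13+3-2, 22+0) = 23
net[6] = max(3+23-2, 12+22-2, 11+13-2, 13+12-2, 22+3-2, 46+0) = 46
net[7] = max(3+46-2, 12+23-2, 11+22-2, …, 46+3-2, 36+0) = 47
net[8] = max(3+47-2, 12+46-2, 11+23-2, …, 36+3-2, 50+0) = 56
net[9] = max(3+56-2, 12+47-2, 11+46-2, …, 50+3-2, 54+0) = 57
net[10] = max(3+57-2, 12+56-2, 11+47-2, …, 54+3-2, 60+0) = 66
One optimal plan: pieces 6 + 2 + 2 (2 cuts) → ¢70 − ¢4 = ¢66.

66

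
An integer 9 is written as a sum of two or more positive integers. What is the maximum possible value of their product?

Let g[k] be the best product for length k (with at least one cut). For each first piece i, the rest contributes max(k−i, g[k−i]).
g[2] = 1*max(1,0) = 1*1 = 1
g[3] = 1*max(2,1) = 1*2 = 2
g[4] = 2*max(2,1) = 2*2 = 4
g[5] = 2*max(3,2) = 2*3 = 6
g[6] = 3*max(3,2) = 3*3 = 9
g[7] = 2*max(5,6) = 2*6 = 12
g[8] = 2*max(6,9) = 2*9 = 18
g[9] = 3*max(6,9) = 3*9 = 27
One optimal split: 3 + 3 + 3; product 3*3*3 = 27.

27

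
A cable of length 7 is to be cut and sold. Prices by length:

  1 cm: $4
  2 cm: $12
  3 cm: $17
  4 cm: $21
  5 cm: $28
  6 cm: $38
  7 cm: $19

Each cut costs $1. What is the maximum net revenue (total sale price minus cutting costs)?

41

Build net[k] bottom-up: net[k] = max over allowed piece i of (p[i] + net[k−i]) − 1 per cut.
net[1] = 4
net[2] = max(4+4-1, 12+0) = 12
net[3] = max(4+12-1, 12+4-1, 17+0) = 17
net[4] = max(4+17-1, 12+12-1, 17+4-1, 21+0) = 23
net[5] = max(4+23-1, 12+17-1, 17+12-1, 21+4-1, 28+0) = 28
net[6] = max(4+28-1, 12+23-1, 17+17-1, 21+12-1, 28+4-1, 38+0) = 38
net[7] = max(4+38-1, 12+28-1, 17+23-1, …, 38+4-1, 19+0) = 41
One optimal plan: pieces 6 + 1 (1 cut) → $42 − $1 = $41.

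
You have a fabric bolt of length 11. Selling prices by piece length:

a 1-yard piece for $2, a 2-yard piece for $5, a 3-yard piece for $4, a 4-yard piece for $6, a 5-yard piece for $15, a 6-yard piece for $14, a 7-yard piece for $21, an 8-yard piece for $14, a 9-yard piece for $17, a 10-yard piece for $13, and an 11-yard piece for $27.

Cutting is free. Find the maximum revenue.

Consider every possible first cut. R[k] is the best of p[i]+R[k−i] over all sellable i≤k.
R[1] = 2
R[2] = 5
R[3] = 7  (first piece 1, then R[2]=5)
R[4] = 10  (first piece 2, then R[2]=5)
R[5] = 15
R[6] = 17  (first piece 1, then R[5]=15)
R[7] = 21
R[8] = 23  (first piece 1, then R[7]=21)
R[9] = 26  (first piece 2, then R[7]=21)
R[10] = 30  (first piece 5, then R[5]=15)
R[11] = 32  (first piece 1, then R[10]=30)
One optimal cutting: 5 + 5 + 1 → $15 + $15 + $2 = $32.

32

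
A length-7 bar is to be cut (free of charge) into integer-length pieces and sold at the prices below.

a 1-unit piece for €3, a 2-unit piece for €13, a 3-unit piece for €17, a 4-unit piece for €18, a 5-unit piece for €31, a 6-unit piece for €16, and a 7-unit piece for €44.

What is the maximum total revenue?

44

Let best[k] be the best obtainable value from length k. For each k, try every first piece i and keep the best of price[i] + best[k−i].
best[1] = 3
best[2] = max(3+3, 13+0) = 13
best[3] = max(3+13, 13+3, 17+0) = 17
best[4] = max(3+17, 13+13, 17+3, 18+0) = 26
best[5] = max(3+26, 13+17, 17+13, 18+3, 31+0) = 31
best[6] = max(3+31, 13+26, 17+17, 18+13, 31+3, 16+0) = 39
best[7] = max(3+39, 13+31, 17+26, …, 16+3, 44+0) = 44
One optimal cutting: 5 + 2 → €31 + €13 = €44.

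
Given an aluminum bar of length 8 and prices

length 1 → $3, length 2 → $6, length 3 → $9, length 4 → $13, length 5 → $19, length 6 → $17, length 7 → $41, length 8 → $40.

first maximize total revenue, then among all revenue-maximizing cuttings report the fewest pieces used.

2

Build r[k] bottom-up: r[k] = max over allowed piece i of (p[i] + r[k−i]).
r[1] = 3
r[2] = 6  (first piece 1, then r[1]=3)
r[3] = 9  (first piece 1, then r[2]=6)
r[4] = 13
r[5] = 19
r[6] = 22  (first piece 1, then r[5]=19)
r[7] = 41
r[8] = 44  (first piece 1, then r[7]=41)
Maximum revenue is $44.
Now minimize piece count subject to staying optimal: for each k, pieces[k] = 1 + min over i with p[i]+r[k−i]=r[k] of pieces[k−i].
pieces[5] = 1
pieces[6] = 2
pieces[7] = 1
pieces[8] = 2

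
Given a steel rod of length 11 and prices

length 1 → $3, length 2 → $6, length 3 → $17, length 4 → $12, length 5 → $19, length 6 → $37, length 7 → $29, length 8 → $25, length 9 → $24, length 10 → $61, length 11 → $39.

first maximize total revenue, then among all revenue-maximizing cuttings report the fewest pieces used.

2

Consider every possible first cut. r[k] is the best of p[i]+r[k−i] over all sellable i≤k.
r[1] = 3
r[2] = 6  (first piece 1, then r[1]=3)
r[3] = 17
r[4] = 20  (first piece 1, then r[3]=17)
r[5] = 23  (first piece 1, then r[4]=20)
r[6] = 37
r[7] = 40  (first piece 1, then r[6]=37)
r[8] = 43  (first piece 1, then r[7]=40)
r[9] = 54  (first piece 3, then r[6]=37)
r[10] = 61
r[11] = 64  (first piece 1, then r[10]=61)
Maximum revenue is $64.
Now minimize piece count subject to staying optimal: for each k, pieces[k] = 1 + min over i with p[i]+r[k−i]=r[k] of pieces[k−i].
pieces[8] = 2
pieces[9] = 2
pieces[10] = 1
pieces[11] = 2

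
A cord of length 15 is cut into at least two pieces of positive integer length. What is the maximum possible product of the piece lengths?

243

Define g[k] = max over 1≤i<k of i · max(k−i, g[k−i]); the inner max lets the remainder stay uncut if that's better.
g[2] = 1×max(1,0) = 1×1 = 1
g[3] = 1×max(2,1) = 1×2 = 2
g[4] = 2×max(2,1) = 2×2 = 4
g[5] = 2×max(3,2) = 2×3 = 6
g[6] = 3×max(3,2) = 3×3 = 9
g[7] = 2×max(5,6) = 2×6 = 12
g[8] = 2×max(6,9) = 2×9 = 18
g[9] = 3×max(6,9) = 3×9 = 27
g[10] = 2×max(8,18) = 2×18 = 36
g[11] = 2×max(9,27) = 2×27 = 54
g[12] = 3×max(9,27) = 3×27 = 81
g[13] = 2×max(11,54) = 2×54 = 108
g[14] = 2×max(12,81) = 2×81 = 162
g[15] = 3×max(12,81) = 3×81 = 243
One optimal split: 3 + 3 + 3 + 3 + 3; product 3×3×3×3×3 = 243.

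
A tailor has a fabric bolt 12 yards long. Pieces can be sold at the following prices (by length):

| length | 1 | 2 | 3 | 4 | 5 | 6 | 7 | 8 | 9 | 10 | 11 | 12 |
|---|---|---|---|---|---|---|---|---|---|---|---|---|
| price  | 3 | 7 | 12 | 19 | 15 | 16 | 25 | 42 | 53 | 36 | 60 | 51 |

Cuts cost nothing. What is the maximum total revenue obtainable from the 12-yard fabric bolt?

Consider every possible first cut. R[k] is the best of p[i]+R[k−i] over all sellable i≤k.
R[1] = 3
R[2] = max(3+3, 7+0) = 7
R[3] = max(3+7, 7+3, 12+0) = 12
R[4] = max(3+12, 7+7, 12+3, 19+0) = 19
R[5] = max(3+19, 7+12, 12+7, 19+3, 15+0) = 22
R[6] = max(3+22, 7+19, 12+12, 19+7, 15+3, 16+0) = 26
R[7] = max(3+26, 7+22, 12+19, …, 16+3, 25+0) = 31
R[8] = max(3+31, 7+26, 12+22, …, 25+3, 42+0) = 42
R[9] = max(3+42, 7+31, 12+26, …, 42+3, 53+0) = 53
R[10] = max(3+53, 7+42, 12+31, …, 53+3, 36+0) = 56
R[11] = max(3+56, 7+53, 12+42, …, 36+3, 60+0) = 60
R[12] = max(3+60, 7+56, 12+53, …, 60+3, 51+0) = 65
One optimal cutting: 9 + 3 → $53 + $12 = $65.

65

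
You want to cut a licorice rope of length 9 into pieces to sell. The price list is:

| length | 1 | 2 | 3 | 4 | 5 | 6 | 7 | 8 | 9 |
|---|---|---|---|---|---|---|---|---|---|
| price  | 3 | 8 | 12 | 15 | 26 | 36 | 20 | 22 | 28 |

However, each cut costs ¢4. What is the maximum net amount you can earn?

44

Let net[k] be the best obtainable value from length k. For each k, try every first piece i and keep the best of price[i] + net[k−i] minus the 4 cut fee when i<k.
net[1] = 3
net[2] = max(3+3-4, 8+0) = 8
net[3] = max(3+8-4, 8+3-4, 12+0) = 12
net[4] = max(3+12-4, 8+8-4, 12+3-4, 15+0) = 15
net[5] = max(3+15-4, 8+12-4, 12+8-4, 15+3-4, 26+0) = 26
net[6] = max(3+26-4, 8+15-4, 12+12-4, 15+8-4, 26+3-4, 36+0) = 36
net[7] = max(3+36-4, 8+26-4, 12+15-4, …, 36+3-4, 20+0) = 35
net[8] = max(3+35-4, 8+36-4, 12+26-4, …, 20+3-4, 22+0) = 40
net[9] = max(3+40-4, 8+35-4, 12+36-4, …, 22+3-4, 28+0) = 44
One optimal plan: pieces 6 + 3 (1 cut) → ¢48 − ¢4 = ¢44.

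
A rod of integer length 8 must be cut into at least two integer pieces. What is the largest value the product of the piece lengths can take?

Fill g[k] for k=2..8: at each k try every first piece i and multiply by the better of (k−i) uncut or g[k−i].
g[2] = 1·max(1,0) = 1·1 = 1
g[3] = max(1·2, 2·1) = 2
g[4] = max(1·3, 2·2, 3·1) = 4
g[5] = max(1·4, 2·3, 3·2, 4·1) = 6
g[6] = max(1·6, 2·4, 3·3, 4·2, 5·1) = 9
g[7] = max(1·9, 2·6, 3·4, 4·3, 5·2, 6·1) = 12
g[8] = max(1·12, 2·9, 3·6, …, 6·2, 7·1) = 18
One optimal split: 3 + 3 + 2; product 3·3·2 = 18.

18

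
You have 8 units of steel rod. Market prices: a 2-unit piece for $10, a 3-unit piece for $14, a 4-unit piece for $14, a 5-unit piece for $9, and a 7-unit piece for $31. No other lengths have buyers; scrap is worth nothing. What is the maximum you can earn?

Consider every possible first cut. best[k] is the best of p[i]+best[k−i] over all sellable i≤k.
best[1] = 0
best[2] = 10
best[3] = 14
best[4] = 20  (first piece 2, then best[2]=10)
best[5] = 24  (first piece 2, then best[3]=14)
best[6] = 30  (first piece 2, then best[4]=20)
best[7] = 34  (first piece 2, then best[5]=24)
best[8] = 40  (first piece 2, then best[6]=30)
One optimal cutting: 2 + 2 + 2 + 2 → $40.

40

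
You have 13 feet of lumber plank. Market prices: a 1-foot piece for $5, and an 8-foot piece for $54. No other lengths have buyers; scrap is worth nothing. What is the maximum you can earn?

Let best[k] be the best obtainable value from length k. For each k, try every first piece i and keep the best of price[i] + best[k−i].
best[1] = 5
best[2] = 10  (first piece 1, then best[1]=5)
best[3] = 15  (first piece 1, then best[2]=10)
best[4] = 20  (first piece 1, then best[3]=15)
best[5] = 25  (first piece 1, then best[4]=20)
best[6] = 30  (first piece 1, then best[5]=25)
best[7] = 35  (first piece 1, then best[6]=30)
best[8] = max(5+35, 54+0) = 54
best[9] = max(5+54, 54+5) = 59
best[10] = max(5+59, 54+10) = 64
best[11] = max(5+64, 54+15) = 69
best[12] = max(5+69, 54+20) = 74
best[13] = max(5+74, 54+25) = 79
One optimal cutting: 8 + 1 + 1 + 1 + 1 + 1 → $79.

79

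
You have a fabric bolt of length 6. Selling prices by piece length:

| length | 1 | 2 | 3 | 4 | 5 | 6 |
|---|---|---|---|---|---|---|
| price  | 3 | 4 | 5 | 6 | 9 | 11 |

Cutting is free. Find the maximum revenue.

18

Build R[k] bottom-up: R[k] = max over allowed piece i of (p[i] + R[k−i]).
R[1] = 3
R[2] = 6  (first piece 1, then R[1]=3)
R[3] = 9  (first piece 1, then R[2]=6)
R[4] = 12  (first piece 1, then R[3]=9)
R[5] = 15  (first piece 1, then R[4]=12)
R[6] = 18  (first piece 1, then R[5]=15)
One optimal cutting: 1 + 1 + 1 + 1 + 1 + 1 → $3 + $3 + $3 + $3 + $3 + $3 = $18.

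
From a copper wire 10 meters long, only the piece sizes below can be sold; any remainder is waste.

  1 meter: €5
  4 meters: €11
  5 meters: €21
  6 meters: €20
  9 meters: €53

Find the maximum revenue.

Build best[k] bottom-up: best[k] = max over allowed piece i of (p[i] + best[k−i]).
best[1] = 5
best[2] = 10  (first piece 1, then best[1]=5)
best[3] = 15  (first piece 1, then best[2]=10)
best[4] = 20  (first piece 1, then best[3]=15)
best[5] = 25  (first piece 1, then best[4]=20)
best[6] = 30  (first piece 1, then best[5]=25)
best[7] = 35  (first piece 1, then best[6]=30)
best[8] = 40  (first piece 1, then best[7]=35)
best[9] = 53
best[10] = 58  (first piece 1, then best[9]=53)
One optimal cutting: 9 + 1 → €58.

58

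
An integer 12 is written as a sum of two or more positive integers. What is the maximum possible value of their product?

Define P[k] = max over 1≤i<k of i · max(k−i, P[k−i]); the inner max lets the remainder stay uncut if that's better.
P[2] = 1*max(1,0) = 1*1 = 1
P[3] = 1*max(2,1) = 1*2 = 2
P[4] = 2*max(2,1) = 2*2 = 4
P[5] = 2*max(3,2) = 2*3 = 6
P[6] = 3*max(3,2) = 3*3 = 9
P[7] = 2*max(5,6) = 2*6 = 12
P[8] = 2*max(6,9) = 2*9 = 18
P[9] = 3*max(6,9) = 3*9 = 27
P[10] = 2*max(8,18) = 2*18 = 36
P[11] = 2*max(9,27) = 2*27 = 54
P[12] = 3*max(9,27) = 3*27 = 81
One optimal split: 3 + 3 + 3 + 3; product 3*3*3*3 = 81.

81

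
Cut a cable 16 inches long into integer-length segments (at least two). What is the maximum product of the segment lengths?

324

Let prod[k] be the best product for length k (with at least one cut). For each first piece i, the rest contributes max(k−i, prod[k−i]).
prod[2] = 1*max(1,0) = 1*1 = 1
prod[3] = 1*max(2,1) = 1*2 = 2
prod[4] = 2*max(2,1) = 2*2 = 4
prod[5] = 2*max(3,2) = 2*3 = 6
prod[6] = 3*max(3,2) = 3*3 = 9
prod[7] = 2*max(5,6) = 2*6 = 12
prod[8] = 2*max(6,9) = 2*9 = 18
prod[9] = 3*max(6,9) = 3*9 = 27
prod[10] = 2*max(8,18) = 2*18 = 36
prod[11] = 2*max(9,27) = 2*27 = 54
prod[12] = 3*max(9,27) = 3*27 = 81
prod[13] = 2*max(11,54) = 2*54 = 108
prod[14] = 2*max(12,81) = 2*81 = 162
prod[15] = 3*max(12,81) = 3*81 = 243
prod[16] = 2*max(14,162) = 2*162 = 324
One optimal split: 3 + 3 + 3 + 3 + 2 + 2; product 3*3*3*3*2*2 = 324.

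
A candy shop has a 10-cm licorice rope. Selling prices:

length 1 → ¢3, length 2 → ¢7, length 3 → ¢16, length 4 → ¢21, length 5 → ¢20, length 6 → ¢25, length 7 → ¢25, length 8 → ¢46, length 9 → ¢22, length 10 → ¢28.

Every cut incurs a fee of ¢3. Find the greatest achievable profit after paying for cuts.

50

Let net[k] be the best obtainable value from length k. For each k, try every first piece i and keep the best of price[i] + net[k−i] minus the 3 cut fee when i<k.
net[1] = 3
net[2] = 7
net[3] = 16
net[4] = 21
net[5] = 21  (first piece 1, then net[4]=21)
net[6] = 29  (first piece 3, then net[3]=16)
net[7] = 34  (first piece 3, then net[4]=21)
net[8] = 46
net[9] = 46  (first piece 1, then net[8]=46)
net[10] = 50  (first piece 2, then net[8]=46)
One optimal plan: pieces 8 + 2 (1 cut) → ¢53 − ¢3 = ¢50.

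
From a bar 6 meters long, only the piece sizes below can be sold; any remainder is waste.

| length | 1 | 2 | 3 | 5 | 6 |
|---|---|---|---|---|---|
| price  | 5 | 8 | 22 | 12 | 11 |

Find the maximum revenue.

44

Build r[k] bottom-up: r[k] = max over allowed piece i of (p[i] + r[k−i]).
r[1] = 5
r[2] = 10  (first piece 1, then r[1]=5)
r[3] = 22
r[4] = 27  (first piece 1, then r[3]=22)
r[5] = 32  (first piece 1, then r[4]=27)
r[6] = 44  (first piece 3, then r[3]=22)
One optimal cutting: 3 + 3 → $44.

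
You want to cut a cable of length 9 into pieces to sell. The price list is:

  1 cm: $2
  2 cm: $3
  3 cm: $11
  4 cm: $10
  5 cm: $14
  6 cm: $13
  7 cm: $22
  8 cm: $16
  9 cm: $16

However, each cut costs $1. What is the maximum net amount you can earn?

Build r[k] bottom-up: r[k] = max over allowed piece i of (p[i] + r[k−i]) − 1 per cut.
r[1] = 2
r[2] = max(2+2-1, 3+0) = 3
r[3] = max(2+3-1, 3+2-1, 11+0) = 11
r[4] = max(2+11-1, 3+3-1, 11+2-1, 10+0) = 12
r[5] = max(2+12-1, 3+11-1, 11+3-1, 10+2-1, 14+0) = 14
r[6] = max(2+14-1, 3+12-1, 11+11-1, 10+3-1, 14+2-1, 13+0) = 21
r[7] = max(2+21-1, 3+14-1, 11+12-1, …, 13+2-1, 22+0) = 22
r[8] = max(2+22-1, 3+21-1, 11+14-1, …, 22+2-1, 16+0) = 24
r[9] = max(2+24-1, 3+22-1, 11+21-1, …, 16+2-1, 16+0) = 31
One optimal plan: pieces 3 + 3 + 3 (2 cuts) → $33 − $2 = $31.

31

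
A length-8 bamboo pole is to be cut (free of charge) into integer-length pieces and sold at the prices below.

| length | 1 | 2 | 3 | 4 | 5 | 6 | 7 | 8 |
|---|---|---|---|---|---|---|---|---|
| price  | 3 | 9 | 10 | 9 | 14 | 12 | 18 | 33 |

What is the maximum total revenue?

Consider every possible first cut. v[k] is the best of p[i]+v[k−i] over all sellable i≤k.
v[1] = 3
v[2] = max(3+3, 9+0) = 9
v[3] = max(3+9, 9+3, 10+0) = 12
v[4] = max(3+12, 9+9, 10+3, 9+0) = 18
v[5] = max(3+18, 9+12, 10+9, 9+3, 14+0) = 21
v[6] = max(3+21, 9+18, 10+12, 9+9, 14+3, 12+0) = 27
v[7] = max(3+27, 9+21, 10+18, …, 12+3, 18+0) = 30
v[8] = max(3+30, 9+27, 10+21, …, 18+3, 33+0) = 36
One optimal cutting: 2 + 2 + 2 + 2 → $9 + $9 + $9 + $9 = $36.

36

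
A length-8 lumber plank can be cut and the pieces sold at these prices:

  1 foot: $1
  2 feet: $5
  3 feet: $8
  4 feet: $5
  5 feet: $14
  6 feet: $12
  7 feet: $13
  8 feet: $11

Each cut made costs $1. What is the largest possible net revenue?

21

Consider every possible first cut. r[k] is the best of p[i]+r[k−i] over all sellable i≤k, charging 1 whenever i<k.
r[1] = 1
r[2] = max(1+1-1, 5+0) = 5
r[3] = max(1+5-1, 5+1-1, 8+0) = 8
r[4] = max(1+8-1, 5+5-1, 8+1-1, 5+0) = 9
r[5] = max(1+9-1, 5+8-1, 8+5-1, 5+1-1, 14+0) = 14
r[6] = max(1+14-1, 5+9-1, 8+8-1, 5+5-1, 14+1-1, 12+0) = 15
r[7] = max(1+15-1, 5+14-1, 8+9-1, …, 12+1-1, 13+0) = 18
r[8] = max(1+18-1, 5+15-1, 8+14-1, …, 13+1-1, 11+0) = 21
One optimal plan: pieces 5 + 3 (1 cut) → $22 − $1 = $21.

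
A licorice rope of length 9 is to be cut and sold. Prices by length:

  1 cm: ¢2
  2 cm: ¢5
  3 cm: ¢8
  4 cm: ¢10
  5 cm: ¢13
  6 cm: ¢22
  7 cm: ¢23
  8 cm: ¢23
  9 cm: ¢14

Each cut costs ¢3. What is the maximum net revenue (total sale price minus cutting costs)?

27

Consider every possible first cut. net[k] is the best of p[i]+net[k−i] over all sellable i≤k, charging 3 whenever i<k.
net[1] = 2
net[2] = max(2+2-3, 5+0) = 5
net[3] = max(2+5-3, 5+2-3, 8+0) = 8
net[4] = max(2+8-3, 5+5-3, 8+2-3, 10+0) = 10
net[5] = max(2+10-3, 5+8-3, 8+5-3, 10+2-3, 13+0) = 13
net[6] = max(2+13-3, 5+10-3, 8+8-3, 10+5-3, 13+2-3, 22+0) = 22
net[7] = max(2+22-3, 5+13-3, 8+10-3, …, 22+2-3, 23+0) = 23
net[8] = max(2+23-3, 5+22-3, 8+13-3, …, 23+2-3, 23+0) = 24
net[9] = max(2+24-3, 5+23-3, 8+22-3, …, 23+2-3, 14+0) = 27
One optimal plan: pieces 6 + 3 (1 cut) → ¢30 − ¢3 = ¢27.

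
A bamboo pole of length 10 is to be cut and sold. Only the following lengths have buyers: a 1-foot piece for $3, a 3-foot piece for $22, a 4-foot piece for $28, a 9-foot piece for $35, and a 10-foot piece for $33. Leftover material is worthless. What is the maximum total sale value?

72

Let r[k] be the best obtainable value from length k. For each k, try every first piece i and keep the best of price[i] + r[k−i].
r[1] = 3
r[2] = 6  (first piece 1, then r[1]=3)
r[3] = max(3+6, 22+0) = 22
r[4] = max(3+22, 22+3, 28+0) = 28
r[5] = max(3+28, 22+6, 28+3) = 31
r[6] = max(3+31, 22+22, 28+6) = 44
r[7] = max(3+44, 22+28, 28+22) = 50
r[8] = max(3+50, 22+31, 28+28) = 56
r[9] = max(3+56, 22+44, 28+31, 35+0) = 66
r[10] = max(3+66, 22+50, 28+44, 35+3, 33+0) = 72
One optimal cutting: 4 + 3 + 3 → $72.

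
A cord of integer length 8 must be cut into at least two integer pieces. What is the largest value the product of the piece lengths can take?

18

Let m[k] be the best product for length k (with at least one cut). For each first piece i, the rest contributes max(k−i, m[k−i]).
m[2] = 1×max(1,0) = 1×1 = 1
m[3] = 1×max(2,1) = 1×2 = 2
m[4] = 2×max(2,1) = 2×2 = 4
m[5] = 2×max(3,2) = 2×3 = 6
m[6] = 3×max(3,2) = 3×3 = 9
m[7] = 2×max(5,6) = 2×6 = 12
m[8] = 2×max(6,9) = 2×9 = 18
One optimal split: 3 + 3 + 2; product 3×3×2 = 18.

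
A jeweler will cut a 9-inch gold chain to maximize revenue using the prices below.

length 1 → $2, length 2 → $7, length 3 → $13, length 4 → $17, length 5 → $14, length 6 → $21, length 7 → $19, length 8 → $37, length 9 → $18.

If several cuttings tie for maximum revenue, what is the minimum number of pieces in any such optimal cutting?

2

Consider every possible first cut. r[k] is the best of p[i]+r[k−i] over all sellable i≤k.
r[1] = 2
r[2] = 7
r[3] = 13
r[4] = 17
r[5] = 20  (first piece 2, then r[3]=13)
r[6] = 26  (first piece 3, then r[3]=13)
r[7] = 30  (first piece 3, then r[4]=17)
r[8] = 37
r[9] = 39  (first piece 1, then r[8]=37)
Maximum revenue is $39.
Now minimize piece count subject to staying optimal: for each k, pieces[k] = 1 + min over i with p[i]+r[k−i]=r[k] of pieces[k−i].
pieces[6] = 2
pieces[7] = 2
pieces[8] = 1
pieces[9] = 2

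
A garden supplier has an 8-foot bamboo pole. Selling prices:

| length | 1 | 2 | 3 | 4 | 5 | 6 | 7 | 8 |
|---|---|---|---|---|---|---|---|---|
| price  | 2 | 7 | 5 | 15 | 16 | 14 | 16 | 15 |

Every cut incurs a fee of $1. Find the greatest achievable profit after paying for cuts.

29

Build net[k] bottom-up: net[k] = max over allowed piece i of (p[i] + net[k−i]) − 1 per cut.
net[1] = 2
net[2] = 7
net[3] = 8  (first piece 1, then net[2]=7)
net[4] = 15
net[5] = 16  (first piece 1, then net[4]=15)
net[6] = 21  (first piece 2, then net[4]=15)
net[7] = 22  (first piece 1, then net[6]=21)
net[8] = 29  (first piece 4, then net[4]=15)
One optimal plan: pieces 4 + 4 (1 cut) → $30 − $1 = $29.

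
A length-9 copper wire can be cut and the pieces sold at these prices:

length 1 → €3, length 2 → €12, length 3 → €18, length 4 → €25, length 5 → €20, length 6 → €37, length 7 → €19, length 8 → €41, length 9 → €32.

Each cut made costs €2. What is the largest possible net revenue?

Build v[k] bottom-up: v[k] = max over allowed piece i of (p[i] + v[k−i]) − 2 per cut.
v[1] = 3
v[2] = 12
v[3] = 18
v[4] = 25
v[5] = 28  (first piece 2, then v[3]=18)
v[6] = 37
v[7] = 41  (first piece 3, then v[4]=25)
v[8] = 48  (first piece 4, then v[4]=25)
v[9] = 53  (first piece 3, then v[6]=37)
One optimal plan: pieces 6 + 3 (1 cut) → €55 − €2 = €53.

53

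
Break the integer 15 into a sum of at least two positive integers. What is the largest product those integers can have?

Define m[k] = max over 1≤i<k of i · max(k−i, m[k−i]); the inner max lets the remainder stay uncut if that's better.
Small cases: m[2]=1, m[3]=2, m[4]=4, m[5]=6, m[6]=9, m[7]=12, m[8]=18, m[9]=27.
m[10] = 2×max(8,18) = 2×18 = 36
m[11] = 2×max(9,27) = 2×27 = 54
m[12] = 3×max(9,27) = 3×27 = 81
m[13] = 2×max(11,54) = 2×54 = 108
m[14] = 2×max(12,81) = 2×81 = 162
m[15] = 3×max(12,81) = 3×81 = 243
One optimal split: 3 + 3 + 3 + 3 + 3; product 3×3×3×3×3 = 243.

243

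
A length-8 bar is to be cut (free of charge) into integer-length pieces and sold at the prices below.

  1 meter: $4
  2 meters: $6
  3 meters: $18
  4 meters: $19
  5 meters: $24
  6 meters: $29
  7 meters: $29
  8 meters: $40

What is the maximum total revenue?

Let r[k] be the best obtainable value from length k. For each k, try every first piece i and keep the best of price[i] + r[k−i].
r[1] = 4
r[2] = max(4+4, 6+0) = 8
r[3] = max(4+8, 6+4, 18+0) = 18
r[4] = max(4+18, 6+8, 18+4, 19+0) = 22
r[5] = max(4+22, 6+18, 18+8, 19+4, 24+0) = 26
r[6] = max(4+26, 6+22, 18+18, 19+8, 24+4, 29+0) = 36
r[7] = max(4+36, 6+26, 18+22, …, 29+4, 29+0) = 40
r[8] = max(4+40, 6+36, 18+26, …, 29+4, 40+0) = 44
One optimal cutting: 3 + 3 + 1 + 1 → $18 + $18 + $4 + $4 = $44.

44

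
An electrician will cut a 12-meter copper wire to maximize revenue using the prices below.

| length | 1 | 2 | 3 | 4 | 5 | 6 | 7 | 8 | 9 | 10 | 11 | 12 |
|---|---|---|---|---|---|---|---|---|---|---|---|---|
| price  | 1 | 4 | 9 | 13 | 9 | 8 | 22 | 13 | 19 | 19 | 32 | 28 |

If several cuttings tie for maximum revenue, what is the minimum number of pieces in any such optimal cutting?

3

Consider every possible first cut. r[k] is the best of p[i]+r[k−i] over all sellable i≤k.
r[1] = 1
r[2] = 4
r[3] = 9
r[4] = 13
r[5] = 14  (first piece 1, then r[4]=13)
r[6] = 18  (first piece 3, then r[3]=9)
r[7] = 22  (first piece 3, then r[4]=13)
r[8] = 26  (first piece 4, then r[4]=13)
r[9] = 27  (first piece 1, then r[8]=26)
r[10] = 31  (first piece 3, then r[7]=22)
r[11] = 35  (first piece 3, then r[8]=26)
r[12] = 39  (first piece 4, then r[8]=26)
Maximum revenue is €39.
Now minimize piece count subject to staying optimal: for each k, pieces[k] = 1 + min over i with p[i]+r[k−i]=r[k] of pieces[k−i].
pieces[9] = 3
pieces[10] = 2
pieces[11] = 2
pieces[12] = 3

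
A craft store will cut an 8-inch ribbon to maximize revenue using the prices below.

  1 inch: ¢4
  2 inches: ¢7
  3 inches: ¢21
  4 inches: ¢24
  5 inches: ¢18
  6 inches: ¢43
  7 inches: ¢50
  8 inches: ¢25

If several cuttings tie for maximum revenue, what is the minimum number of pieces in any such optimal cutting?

Build r[k] bottom-up: r[k] = max over allowed piece i of (p[i] + r[k−i]).
r[1] = 4
r[2] = 8  (first piece 1, then r[1]=4)
r[3] = 21
r[4] = 25  (first piece 1, then r[3]=21)
r[5] = 29  (first piece 1, then r[4]=25)
r[6] = 43
r[7] = 50
r[8] = 54  (first piece 1, then r[7]=50)
Maximum revenue is ¢54.
Now minimize piece count subject to staying optimal: for each k, pieces[k] = 1 + min over i with p[i]+r[k−i]=r[k] of pieces[k−i].
pieces[5] = 3
pieces[6] = 1
pieces[7] = 1
pieces[8] = 2

2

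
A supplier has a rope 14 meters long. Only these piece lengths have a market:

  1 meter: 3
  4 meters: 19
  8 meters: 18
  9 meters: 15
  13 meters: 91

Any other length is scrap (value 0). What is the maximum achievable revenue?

Consider every possible first cut. best[k] is the best of p[i]+best[k−i] over all sellable i≤k.
best[1] = 3
best[2] = 6  (first piece 1, then best[1]=3)
best[3] = 9  (first piece 1, then best[2]=6)
best[4] = max(3+9, 19+0) = 19
best[5] = max(3+19, 19+3) = 22
best[6] = max(3+22, 19+6) = 25
best[7] = max(3+25, 19+9) = 28
best[8] = max(3+28, 19+19, 18+0) = 38
best[9] = max(3+38, 19+22, 18+3, 15+0) = 41
best[10] = max(3+41, 19+25, 18+6, 15+3) = 44
best[11] = max(3+44, 19+28, 18+9, 15+6) = 47
best[12] = max(3+47, 19+38, 18+19, 15+9) = 57
best[13] = max(3+57, 19+41, 18+22, 15+19, 91+0) = 91
best[14] = max(3+91, 19+44, 18+25, 15+22, 91+3) = 94
One optimal cutting: 13 + 1 → 94.

94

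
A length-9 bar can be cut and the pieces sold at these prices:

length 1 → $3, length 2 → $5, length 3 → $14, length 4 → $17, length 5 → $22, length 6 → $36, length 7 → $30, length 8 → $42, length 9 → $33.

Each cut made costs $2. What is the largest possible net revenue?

48

Build r[k] bottom-up: r[k] = max over allowed piece i of (p[i] + r[k−i]) − 2 per cut.
r[1] = 3
r[2] = max(3+3-2, 5+0) = 5
r[3] = max(3+5-2, 5+3-2, 14+0) = 14
r[4] = max(3+14-2, 5+5-2, 14+3-2, 17+0) = 17
r[5] = max(3+17-2, 5+14-2, 14+5-2, 17+3-2, 22+0) = 22
r[6] = max(3+22-2, 5+17-2, 14+14-2, 17+5-2, 22+3-2, 36+0) = 36
r[7] = max(3+36-2, 5+22-2, 14+17-2, …, 36+3-2, 30+0) = 37
r[8] = max(3+37-2, 5+36-2, 14+22-2, …, 30+3-2, 42+0) = 42
r[9] = max(3+42-2, 5+37-2, 14+36-2, …, 42+3-2, 33+0) = 48
One optimal plan: pieces 6 + 3 (1 cut) → $50 − $2 = $48.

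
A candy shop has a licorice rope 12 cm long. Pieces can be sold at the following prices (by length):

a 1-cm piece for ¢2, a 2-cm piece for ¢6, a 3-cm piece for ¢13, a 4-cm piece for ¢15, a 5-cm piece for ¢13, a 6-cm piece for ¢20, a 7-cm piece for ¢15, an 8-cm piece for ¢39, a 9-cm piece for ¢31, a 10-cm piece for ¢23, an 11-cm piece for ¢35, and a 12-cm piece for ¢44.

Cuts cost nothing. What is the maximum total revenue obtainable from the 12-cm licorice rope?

Build R[k] bottom-up: R[k] = max over allowed piece i of (p[i] + R[k−i]).
R[1] = 2
R[2] = 6
R[3] = 13
R[4] = 15  (first piece 1, then R[3]=13)
R[5] = 19  (first piece 2, then R[3]=13)
R[6] = 26  (first piece 3, then R[3]=13)
R[7] = 28  (first piece 1, then R[6]=26)
R[8] = 39
R[9] = 41  (first piece 1, then R[8]=39)
R[10] = 45  (first piece 2, then R[8]=39)
R[11] = 52  (first piece 3, then R[8]=39)
R[12] = 54  (first piece 1, then R[11]=52)
One optimal cutting: 8 + 3 + 1 → ¢39 + ¢13 + ¢2 = ¢54.

54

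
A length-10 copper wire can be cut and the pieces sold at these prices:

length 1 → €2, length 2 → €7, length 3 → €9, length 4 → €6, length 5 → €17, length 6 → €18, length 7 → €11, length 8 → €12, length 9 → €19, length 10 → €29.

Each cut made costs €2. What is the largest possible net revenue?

Let r[k] be the best obtainable value from length k. For each k, try every first piece i and keep the best of price[i] + r[k−i] minus the 2 cut fee when i<k.
r[1] = 2
r[2] = 7
r[3] = 9
r[4] = 12  (first piece 2, then r[2]=7)
r[5] = 17
r[6] = 18
r[7] = 22  (first piece 2, then r[5]=17)
r[8] = 24  (first piece 3, then r[5]=17)
r[9] = 27  (first piece 2, then r[7]=22)
r[10] = 32  (first piece 5, then r[5]=17)
One optimal plan: pieces 5 + 5 (1 cut) → €34 − €2 = €32.

32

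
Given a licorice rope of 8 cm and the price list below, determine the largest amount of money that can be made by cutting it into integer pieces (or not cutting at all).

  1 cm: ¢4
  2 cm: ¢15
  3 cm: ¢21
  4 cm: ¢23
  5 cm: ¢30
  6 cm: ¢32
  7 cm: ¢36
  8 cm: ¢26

Build best[k] bottom-up: best[k] = max over allowed piece i of (p[i] + best[k−i]).
best[1] = 4
best[2] = 15
best[3] = 21
best[4] = 30  (first piece 2, then best[2]=15)
best[5] = 36  (first piece 2, then best[3]=21)
best[6] = 45  (first piece 2, then best[4]=30)
best[7] = 51  (first piece 2, then best[5]=36)
best[8] = 60  (first piece 2, then best[6]=45)
One optimal cutting: 2 + 2 + 2 + 2 → ¢15 + ¢15 + ¢15 + ¢15 = ¢60.

60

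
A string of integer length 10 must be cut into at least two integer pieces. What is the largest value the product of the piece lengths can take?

36

Fill m[k] for k=2..10: at each k try every first piece i and multiply by the better of (k−i) uncut or m[k−i].
m[2] = 1*max(1,0) = 1*1 = 1
m[3] = 1*max(2,1) = 1*2 = 2
m[4] = 2*max(2,1) = 2*2 = 4
m[5] = 2*max(3,2) = 2*3 = 6
m[6] = 3*max(3,2) = 3*3 = 9
m[7] = 2*max(5,6) = 2*6 = 12
m[8] = 2*max(6,9) = 2*9 = 18
m[9] = 3*max(6,9) = 3*9 = 27
m[10] = 2*max(8,18) = 2*18 = 36
One optimal split: 3 + 3 + 2 + 2; product 3*3*2*2 = 36.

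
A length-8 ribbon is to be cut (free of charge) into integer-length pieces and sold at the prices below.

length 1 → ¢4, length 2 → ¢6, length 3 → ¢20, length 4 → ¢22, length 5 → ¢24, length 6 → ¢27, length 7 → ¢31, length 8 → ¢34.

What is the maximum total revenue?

48

Build v[k] bottom-up: v[k] = max over allowed piece i of (p[i] + v[k−i]).
v[1] = 4
v[2] = 8  (first piece 1, then v[1]=4)
v[3] = 20
v[4] = 24  (first piece 1, then v[3]=20)
v[5] = 28  (first piece 1, then v[4]=24)
v[6] = 40  (first piece 3, then v[3]=20)
v[7] = 44  (first piece 1, then v[6]=40)
v[8] = 48  (first piece 1, then v[7]=44)
One optimal cutting: 3 + 3 + 1 + 1 → ¢20 + ¢20 + ¢4 + ¢4 = ¢48.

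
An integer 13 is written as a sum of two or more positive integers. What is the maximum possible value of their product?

108

Let prod[k] be the best product for length k (with at least one cut). For each first piece i, the rest contributes max(k−i, prod[k−i]).
prod[2] = 1·max(1,0) = 1·1 = 1
prod[3] = max(1·2, 2·1) = 2
prod[4] = max(1·3, 2·2, 3·1) = 4
prod[5] = max(1·4, 2·3, 3·2, 4·1) = 6
prod[6] = max(1·6, 2·4, 3·3, 4·2, 5·1) = 9
prod[7] = max(1·9, 2·6, 3·4, 4·3, 5·2, 6·1) = 12
prod[8] = max(1·12, 2·9, 3·6, …, 6·2, 7·1) = 18
prod[9] = max(1·18, 2·12, 3·9, …, 7·2, 8·1) = 27
prod[10] = max(1·27, 2·18, 3·12, …, 8·2, 9·1) = 36
prod[11] = max(1·36, 2·27, 3·18, …, 9·2, 10·1) = 54
prod[12] = max(1·54, 2·36, 3·27, …, 10·2, 11·1) = 81
prod[13] = max(1·81, 2·54, 3·36, …, 11·2, 12·1) = 108
One optimal split: 3 + 3 + 3 + 2 + 2; product 3·3·3·2·2 = 108.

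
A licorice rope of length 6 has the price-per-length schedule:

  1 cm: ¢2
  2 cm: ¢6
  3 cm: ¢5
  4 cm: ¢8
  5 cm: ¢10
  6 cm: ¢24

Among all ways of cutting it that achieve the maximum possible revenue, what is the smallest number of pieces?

1

Build r[k] bottom-up: r[k] = max over allowed piece i of (p[i] + r[k−i]).
r[1] = 2
r[2] = 6
r[3] = 8  (first piece 1, then r[2]=6)
r[4] = 12  (first piece 2, then r[2]=6)
r[5] = 14  (first piece 1, then r[4]=12)
r[6] = 24
Maximum revenue is ¢24.
Now minimize piece count subject to staying optimal: for each k, pieces[k] = 1 + min over i with p[i]+r[k−i]=r[k] of pieces[k−i].
pieces[3] = 2
pieces[4] = 2
pieces[5] = 3
pieces[6] = 1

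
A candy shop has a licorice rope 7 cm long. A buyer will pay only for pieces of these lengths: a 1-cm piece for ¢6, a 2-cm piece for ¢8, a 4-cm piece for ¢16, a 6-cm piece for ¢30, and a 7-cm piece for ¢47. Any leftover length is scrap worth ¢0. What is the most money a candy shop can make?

Let best[k] be the best obtainable value from length k. For each k, try every first piece i and keep the best of price[i] + best[k−i].
best[1] = 6
best[2] = max(6+6, 8+0) = 12
best[3] = max(6+12, 8+6) = 18
best[4] = max(6+18, 8+12, 16+0) = 24
best[5] = max(6+24, 8+18, 16+6) = 30
best[6] = max(6+30, 8+24, 16+12, 30+0) = 36
best[7] = max(6+36, 8+30, 16+18, 30+6, 47+0) = 47
One optimal cutting: 7 → ¢47.

47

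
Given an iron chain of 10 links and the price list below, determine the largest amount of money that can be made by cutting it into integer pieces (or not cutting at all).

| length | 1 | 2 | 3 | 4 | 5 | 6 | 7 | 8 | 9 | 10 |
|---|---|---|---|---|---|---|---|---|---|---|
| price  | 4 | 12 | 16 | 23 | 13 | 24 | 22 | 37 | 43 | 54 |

Build r[k] bottom-up: r[k] = max over allowed piece i of (p[i] + r[k−i]).
r[1] = 4
r[2] = max(4+4, 12+0) = 12
r[3] = max(4+12, 12+4, 16+0) = 16
r[4] = max(4+16, 12+12, 16+4, 23+0) = 24
r[5] = max(4+24, 12+16, 16+12, 23+4, 13+0) = 28
r[6] = max(4+28, 12+24, 16+16, 23+12, 13+4, 24+0) = 36
r[7] = max(4+36, 12+28, 16+24, …, 24+4, 22+0) = 40
r[8] = max(4+40, 12+36, 16+28, …, 22+4, 37+0) = 48
r[9] = max(4+48, 12+40, 16+36, …, 37+4, 43+0) = 52
r[10] = max(4+52, 12+48, 16+40, …, 43+4, 54+0) = 60
One optimal cutting: 2 + 2 + 2 + 2 + 2 → $12 + $12 + $12 + $12 + $12 = $60.

60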